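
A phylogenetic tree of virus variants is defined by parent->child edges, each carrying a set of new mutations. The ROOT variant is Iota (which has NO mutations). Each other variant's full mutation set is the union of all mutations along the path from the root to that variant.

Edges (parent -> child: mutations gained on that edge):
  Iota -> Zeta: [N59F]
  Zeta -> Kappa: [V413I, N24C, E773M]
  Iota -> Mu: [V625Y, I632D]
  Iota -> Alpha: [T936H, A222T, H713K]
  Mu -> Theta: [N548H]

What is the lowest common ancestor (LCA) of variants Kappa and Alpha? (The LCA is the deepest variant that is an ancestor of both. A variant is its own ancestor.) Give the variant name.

Answer: Iota

Derivation:
Path from root to Kappa: Iota -> Zeta -> Kappa
  ancestors of Kappa: {Iota, Zeta, Kappa}
Path from root to Alpha: Iota -> Alpha
  ancestors of Alpha: {Iota, Alpha}
Common ancestors: {Iota}
Walk up from Alpha: Alpha (not in ancestors of Kappa), Iota (in ancestors of Kappa)
Deepest common ancestor (LCA) = Iota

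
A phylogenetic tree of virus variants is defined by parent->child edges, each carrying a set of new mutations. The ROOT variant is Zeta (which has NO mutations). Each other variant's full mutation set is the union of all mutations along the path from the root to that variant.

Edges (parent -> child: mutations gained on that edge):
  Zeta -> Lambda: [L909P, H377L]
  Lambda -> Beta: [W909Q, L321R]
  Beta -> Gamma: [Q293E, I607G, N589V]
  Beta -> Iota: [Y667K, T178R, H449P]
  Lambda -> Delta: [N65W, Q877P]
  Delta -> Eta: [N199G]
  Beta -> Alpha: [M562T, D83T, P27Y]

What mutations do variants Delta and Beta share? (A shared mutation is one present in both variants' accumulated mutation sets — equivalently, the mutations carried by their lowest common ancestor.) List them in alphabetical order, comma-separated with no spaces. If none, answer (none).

Answer: H377L,L909P

Derivation:
Accumulating mutations along path to Delta:
  At Zeta: gained [] -> total []
  At Lambda: gained ['L909P', 'H377L'] -> total ['H377L', 'L909P']
  At Delta: gained ['N65W', 'Q877P'] -> total ['H377L', 'L909P', 'N65W', 'Q877P']
Mutations(Delta) = ['H377L', 'L909P', 'N65W', 'Q877P']
Accumulating mutations along path to Beta:
  At Zeta: gained [] -> total []
  At Lambda: gained ['L909P', 'H377L'] -> total ['H377L', 'L909P']
  At Beta: gained ['W909Q', 'L321R'] -> total ['H377L', 'L321R', 'L909P', 'W909Q']
Mutations(Beta) = ['H377L', 'L321R', 'L909P', 'W909Q']
Intersection: ['H377L', 'L909P', 'N65W', 'Q877P'] ∩ ['H377L', 'L321R', 'L909P', 'W909Q'] = ['H377L', 'L909P']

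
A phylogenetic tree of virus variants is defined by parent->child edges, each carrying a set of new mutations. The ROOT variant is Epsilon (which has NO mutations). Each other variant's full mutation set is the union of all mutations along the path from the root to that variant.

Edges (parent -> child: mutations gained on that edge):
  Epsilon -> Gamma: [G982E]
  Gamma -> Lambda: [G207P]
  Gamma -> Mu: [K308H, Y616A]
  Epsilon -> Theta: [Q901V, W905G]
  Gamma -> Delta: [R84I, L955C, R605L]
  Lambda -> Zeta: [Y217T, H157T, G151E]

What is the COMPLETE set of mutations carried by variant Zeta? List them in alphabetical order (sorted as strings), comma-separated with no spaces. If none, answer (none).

At Epsilon: gained [] -> total []
At Gamma: gained ['G982E'] -> total ['G982E']
At Lambda: gained ['G207P'] -> total ['G207P', 'G982E']
At Zeta: gained ['Y217T', 'H157T', 'G151E'] -> total ['G151E', 'G207P', 'G982E', 'H157T', 'Y217T']

Answer: G151E,G207P,G982E,H157T,Y217T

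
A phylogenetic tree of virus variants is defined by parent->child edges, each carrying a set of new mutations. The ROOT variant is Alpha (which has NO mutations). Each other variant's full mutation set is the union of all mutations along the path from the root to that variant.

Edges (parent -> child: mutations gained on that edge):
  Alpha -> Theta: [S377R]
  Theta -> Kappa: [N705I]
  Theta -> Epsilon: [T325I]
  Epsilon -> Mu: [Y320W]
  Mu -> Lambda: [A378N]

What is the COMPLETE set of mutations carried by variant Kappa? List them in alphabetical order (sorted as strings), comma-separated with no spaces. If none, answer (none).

At Alpha: gained [] -> total []
At Theta: gained ['S377R'] -> total ['S377R']
At Kappa: gained ['N705I'] -> total ['N705I', 'S377R']

Answer: N705I,S377R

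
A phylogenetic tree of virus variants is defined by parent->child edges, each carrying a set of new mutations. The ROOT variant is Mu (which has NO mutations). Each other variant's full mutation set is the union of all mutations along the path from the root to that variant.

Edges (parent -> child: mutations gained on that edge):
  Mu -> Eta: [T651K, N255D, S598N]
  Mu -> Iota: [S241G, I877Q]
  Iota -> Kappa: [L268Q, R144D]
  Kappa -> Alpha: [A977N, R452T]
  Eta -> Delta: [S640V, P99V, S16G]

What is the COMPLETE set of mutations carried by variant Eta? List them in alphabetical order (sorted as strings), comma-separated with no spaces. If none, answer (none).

Answer: N255D,S598N,T651K

Derivation:
At Mu: gained [] -> total []
At Eta: gained ['T651K', 'N255D', 'S598N'] -> total ['N255D', 'S598N', 'T651K']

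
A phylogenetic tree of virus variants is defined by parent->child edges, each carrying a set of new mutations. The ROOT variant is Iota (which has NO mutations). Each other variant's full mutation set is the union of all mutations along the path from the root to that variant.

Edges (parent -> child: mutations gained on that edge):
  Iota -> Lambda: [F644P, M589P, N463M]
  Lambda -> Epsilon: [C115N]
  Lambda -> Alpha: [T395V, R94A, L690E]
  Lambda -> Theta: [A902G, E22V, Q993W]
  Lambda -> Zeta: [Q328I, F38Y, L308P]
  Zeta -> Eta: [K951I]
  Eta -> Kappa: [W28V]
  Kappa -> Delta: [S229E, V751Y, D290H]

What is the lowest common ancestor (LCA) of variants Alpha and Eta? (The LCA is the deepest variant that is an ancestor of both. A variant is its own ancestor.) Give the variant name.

Path from root to Alpha: Iota -> Lambda -> Alpha
  ancestors of Alpha: {Iota, Lambda, Alpha}
Path from root to Eta: Iota -> Lambda -> Zeta -> Eta
  ancestors of Eta: {Iota, Lambda, Zeta, Eta}
Common ancestors: {Iota, Lambda}
Walk up from Eta: Eta (not in ancestors of Alpha), Zeta (not in ancestors of Alpha), Lambda (in ancestors of Alpha), Iota (in ancestors of Alpha)
Deepest common ancestor (LCA) = Lambda

Answer: Lambda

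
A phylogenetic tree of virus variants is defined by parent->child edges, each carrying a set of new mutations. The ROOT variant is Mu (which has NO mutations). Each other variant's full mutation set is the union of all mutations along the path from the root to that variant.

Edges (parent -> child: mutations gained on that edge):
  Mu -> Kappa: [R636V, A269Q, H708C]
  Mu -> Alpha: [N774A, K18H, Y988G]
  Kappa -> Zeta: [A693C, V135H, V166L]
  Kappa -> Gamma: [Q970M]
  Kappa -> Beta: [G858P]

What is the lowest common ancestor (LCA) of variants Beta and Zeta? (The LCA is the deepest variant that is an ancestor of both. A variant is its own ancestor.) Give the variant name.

Path from root to Beta: Mu -> Kappa -> Beta
  ancestors of Beta: {Mu, Kappa, Beta}
Path from root to Zeta: Mu -> Kappa -> Zeta
  ancestors of Zeta: {Mu, Kappa, Zeta}
Common ancestors: {Mu, Kappa}
Walk up from Zeta: Zeta (not in ancestors of Beta), Kappa (in ancestors of Beta), Mu (in ancestors of Beta)
Deepest common ancestor (LCA) = Kappa

Answer: Kappa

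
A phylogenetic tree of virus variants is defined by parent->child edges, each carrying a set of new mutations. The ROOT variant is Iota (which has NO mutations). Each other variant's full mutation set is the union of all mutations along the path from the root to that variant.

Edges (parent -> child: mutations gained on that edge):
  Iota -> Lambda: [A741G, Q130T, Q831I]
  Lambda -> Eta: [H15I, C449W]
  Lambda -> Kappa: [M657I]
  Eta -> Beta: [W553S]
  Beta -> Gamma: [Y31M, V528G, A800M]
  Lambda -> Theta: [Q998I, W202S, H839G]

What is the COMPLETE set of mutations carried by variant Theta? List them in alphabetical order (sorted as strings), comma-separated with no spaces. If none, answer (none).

At Iota: gained [] -> total []
At Lambda: gained ['A741G', 'Q130T', 'Q831I'] -> total ['A741G', 'Q130T', 'Q831I']
At Theta: gained ['Q998I', 'W202S', 'H839G'] -> total ['A741G', 'H839G', 'Q130T', 'Q831I', 'Q998I', 'W202S']

Answer: A741G,H839G,Q130T,Q831I,Q998I,W202S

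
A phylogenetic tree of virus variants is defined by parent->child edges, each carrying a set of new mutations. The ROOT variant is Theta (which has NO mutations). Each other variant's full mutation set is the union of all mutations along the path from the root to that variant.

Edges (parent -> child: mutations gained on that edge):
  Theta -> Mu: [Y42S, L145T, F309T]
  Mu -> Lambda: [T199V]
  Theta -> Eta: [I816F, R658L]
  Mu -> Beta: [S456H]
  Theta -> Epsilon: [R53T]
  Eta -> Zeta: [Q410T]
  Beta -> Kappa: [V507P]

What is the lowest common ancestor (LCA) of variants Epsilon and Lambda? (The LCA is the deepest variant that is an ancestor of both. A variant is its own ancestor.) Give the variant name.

Answer: Theta

Derivation:
Path from root to Epsilon: Theta -> Epsilon
  ancestors of Epsilon: {Theta, Epsilon}
Path from root to Lambda: Theta -> Mu -> Lambda
  ancestors of Lambda: {Theta, Mu, Lambda}
Common ancestors: {Theta}
Walk up from Lambda: Lambda (not in ancestors of Epsilon), Mu (not in ancestors of Epsilon), Theta (in ancestors of Epsilon)
Deepest common ancestor (LCA) = Theta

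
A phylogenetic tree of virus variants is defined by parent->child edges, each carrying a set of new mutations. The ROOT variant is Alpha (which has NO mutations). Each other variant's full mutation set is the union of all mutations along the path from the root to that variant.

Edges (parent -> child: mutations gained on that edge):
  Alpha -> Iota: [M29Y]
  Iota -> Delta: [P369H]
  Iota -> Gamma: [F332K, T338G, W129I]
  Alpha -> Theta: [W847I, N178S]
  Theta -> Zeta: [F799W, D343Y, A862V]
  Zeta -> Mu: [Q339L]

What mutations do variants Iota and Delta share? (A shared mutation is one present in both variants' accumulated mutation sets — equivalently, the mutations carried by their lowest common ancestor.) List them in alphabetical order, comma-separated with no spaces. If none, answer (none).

Accumulating mutations along path to Iota:
  At Alpha: gained [] -> total []
  At Iota: gained ['M29Y'] -> total ['M29Y']
Mutations(Iota) = ['M29Y']
Accumulating mutations along path to Delta:
  At Alpha: gained [] -> total []
  At Iota: gained ['M29Y'] -> total ['M29Y']
  At Delta: gained ['P369H'] -> total ['M29Y', 'P369H']
Mutations(Delta) = ['M29Y', 'P369H']
Intersection: ['M29Y'] ∩ ['M29Y', 'P369H'] = ['M29Y']

Answer: M29Y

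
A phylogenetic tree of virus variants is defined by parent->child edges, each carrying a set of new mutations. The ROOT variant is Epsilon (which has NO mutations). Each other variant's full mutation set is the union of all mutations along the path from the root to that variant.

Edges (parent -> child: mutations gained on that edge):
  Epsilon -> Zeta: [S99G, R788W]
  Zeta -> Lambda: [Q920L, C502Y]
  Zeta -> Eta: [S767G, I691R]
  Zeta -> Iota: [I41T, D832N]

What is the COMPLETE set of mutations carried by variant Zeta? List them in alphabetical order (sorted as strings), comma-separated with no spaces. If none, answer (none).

Answer: R788W,S99G

Derivation:
At Epsilon: gained [] -> total []
At Zeta: gained ['S99G', 'R788W'] -> total ['R788W', 'S99G']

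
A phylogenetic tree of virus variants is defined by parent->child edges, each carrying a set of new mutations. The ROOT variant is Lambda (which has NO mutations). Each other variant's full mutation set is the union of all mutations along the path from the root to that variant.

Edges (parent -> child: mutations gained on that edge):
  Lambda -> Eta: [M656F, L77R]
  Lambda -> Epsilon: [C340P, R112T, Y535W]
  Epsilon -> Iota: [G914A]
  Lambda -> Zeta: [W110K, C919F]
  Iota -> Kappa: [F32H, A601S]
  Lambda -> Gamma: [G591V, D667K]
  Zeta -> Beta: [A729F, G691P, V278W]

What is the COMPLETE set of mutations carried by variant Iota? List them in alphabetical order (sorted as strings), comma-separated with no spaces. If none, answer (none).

Answer: C340P,G914A,R112T,Y535W

Derivation:
At Lambda: gained [] -> total []
At Epsilon: gained ['C340P', 'R112T', 'Y535W'] -> total ['C340P', 'R112T', 'Y535W']
At Iota: gained ['G914A'] -> total ['C340P', 'G914A', 'R112T', 'Y535W']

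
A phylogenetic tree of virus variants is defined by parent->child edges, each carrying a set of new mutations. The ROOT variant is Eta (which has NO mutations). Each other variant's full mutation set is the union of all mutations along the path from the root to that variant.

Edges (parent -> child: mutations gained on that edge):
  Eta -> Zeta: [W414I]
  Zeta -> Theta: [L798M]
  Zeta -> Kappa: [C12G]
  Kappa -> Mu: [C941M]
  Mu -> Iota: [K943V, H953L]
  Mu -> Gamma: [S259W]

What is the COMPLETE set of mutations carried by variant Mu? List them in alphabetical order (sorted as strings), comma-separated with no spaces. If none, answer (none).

Answer: C12G,C941M,W414I

Derivation:
At Eta: gained [] -> total []
At Zeta: gained ['W414I'] -> total ['W414I']
At Kappa: gained ['C12G'] -> total ['C12G', 'W414I']
At Mu: gained ['C941M'] -> total ['C12G', 'C941M', 'W414I']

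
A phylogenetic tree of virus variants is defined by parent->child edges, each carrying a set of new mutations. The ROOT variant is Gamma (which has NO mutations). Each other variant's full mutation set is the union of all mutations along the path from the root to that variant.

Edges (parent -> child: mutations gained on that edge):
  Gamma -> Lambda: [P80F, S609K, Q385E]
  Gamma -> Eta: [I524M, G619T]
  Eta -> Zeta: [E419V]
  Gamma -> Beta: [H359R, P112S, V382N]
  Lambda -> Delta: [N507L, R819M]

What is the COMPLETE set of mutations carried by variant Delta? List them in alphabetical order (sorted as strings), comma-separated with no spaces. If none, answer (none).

Answer: N507L,P80F,Q385E,R819M,S609K

Derivation:
At Gamma: gained [] -> total []
At Lambda: gained ['P80F', 'S609K', 'Q385E'] -> total ['P80F', 'Q385E', 'S609K']
At Delta: gained ['N507L', 'R819M'] -> total ['N507L', 'P80F', 'Q385E', 'R819M', 'S609K']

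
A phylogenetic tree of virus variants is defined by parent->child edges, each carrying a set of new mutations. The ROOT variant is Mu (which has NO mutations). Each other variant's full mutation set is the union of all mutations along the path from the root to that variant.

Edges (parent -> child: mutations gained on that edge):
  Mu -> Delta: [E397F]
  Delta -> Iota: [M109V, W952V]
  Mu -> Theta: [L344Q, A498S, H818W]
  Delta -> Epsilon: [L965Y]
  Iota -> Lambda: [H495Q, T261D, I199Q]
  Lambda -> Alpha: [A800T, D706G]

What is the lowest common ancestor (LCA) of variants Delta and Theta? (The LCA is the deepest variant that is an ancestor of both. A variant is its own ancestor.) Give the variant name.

Answer: Mu

Derivation:
Path from root to Delta: Mu -> Delta
  ancestors of Delta: {Mu, Delta}
Path from root to Theta: Mu -> Theta
  ancestors of Theta: {Mu, Theta}
Common ancestors: {Mu}
Walk up from Theta: Theta (not in ancestors of Delta), Mu (in ancestors of Delta)
Deepest common ancestor (LCA) = Mu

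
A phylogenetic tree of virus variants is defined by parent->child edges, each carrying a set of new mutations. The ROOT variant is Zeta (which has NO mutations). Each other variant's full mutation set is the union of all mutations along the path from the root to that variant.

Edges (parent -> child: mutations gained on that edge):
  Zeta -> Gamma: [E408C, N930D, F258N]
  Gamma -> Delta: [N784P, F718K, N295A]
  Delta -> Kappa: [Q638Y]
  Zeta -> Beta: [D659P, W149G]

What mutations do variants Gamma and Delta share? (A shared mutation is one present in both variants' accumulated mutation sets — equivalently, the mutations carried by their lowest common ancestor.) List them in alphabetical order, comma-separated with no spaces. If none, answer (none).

Accumulating mutations along path to Gamma:
  At Zeta: gained [] -> total []
  At Gamma: gained ['E408C', 'N930D', 'F258N'] -> total ['E408C', 'F258N', 'N930D']
Mutations(Gamma) = ['E408C', 'F258N', 'N930D']
Accumulating mutations along path to Delta:
  At Zeta: gained [] -> total []
  At Gamma: gained ['E408C', 'N930D', 'F258N'] -> total ['E408C', 'F258N', 'N930D']
  At Delta: gained ['N784P', 'F718K', 'N295A'] -> total ['E408C', 'F258N', 'F718K', 'N295A', 'N784P', 'N930D']
Mutations(Delta) = ['E408C', 'F258N', 'F718K', 'N295A', 'N784P', 'N930D']
Intersection: ['E408C', 'F258N', 'N930D'] ∩ ['E408C', 'F258N', 'F718K', 'N295A', 'N784P', 'N930D'] = ['E408C', 'F258N', 'N930D']

Answer: E408C,F258N,N930D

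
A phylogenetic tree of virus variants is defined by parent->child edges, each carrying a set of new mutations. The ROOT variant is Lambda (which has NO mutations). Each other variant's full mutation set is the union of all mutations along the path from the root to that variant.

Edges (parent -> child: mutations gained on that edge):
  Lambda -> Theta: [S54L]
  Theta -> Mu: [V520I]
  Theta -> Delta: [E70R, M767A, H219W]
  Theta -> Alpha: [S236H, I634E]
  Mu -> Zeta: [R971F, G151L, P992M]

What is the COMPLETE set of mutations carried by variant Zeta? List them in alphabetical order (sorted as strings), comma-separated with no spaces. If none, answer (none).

Answer: G151L,P992M,R971F,S54L,V520I

Derivation:
At Lambda: gained [] -> total []
At Theta: gained ['S54L'] -> total ['S54L']
At Mu: gained ['V520I'] -> total ['S54L', 'V520I']
At Zeta: gained ['R971F', 'G151L', 'P992M'] -> total ['G151L', 'P992M', 'R971F', 'S54L', 'V520I']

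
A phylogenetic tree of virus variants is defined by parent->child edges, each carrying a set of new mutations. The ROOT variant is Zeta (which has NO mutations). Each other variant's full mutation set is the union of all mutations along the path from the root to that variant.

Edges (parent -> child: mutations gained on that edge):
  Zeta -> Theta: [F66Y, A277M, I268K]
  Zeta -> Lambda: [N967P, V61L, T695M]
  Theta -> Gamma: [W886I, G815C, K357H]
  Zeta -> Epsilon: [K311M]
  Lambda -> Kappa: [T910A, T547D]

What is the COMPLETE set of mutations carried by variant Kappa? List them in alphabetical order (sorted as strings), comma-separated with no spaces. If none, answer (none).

Answer: N967P,T547D,T695M,T910A,V61L

Derivation:
At Zeta: gained [] -> total []
At Lambda: gained ['N967P', 'V61L', 'T695M'] -> total ['N967P', 'T695M', 'V61L']
At Kappa: gained ['T910A', 'T547D'] -> total ['N967P', 'T547D', 'T695M', 'T910A', 'V61L']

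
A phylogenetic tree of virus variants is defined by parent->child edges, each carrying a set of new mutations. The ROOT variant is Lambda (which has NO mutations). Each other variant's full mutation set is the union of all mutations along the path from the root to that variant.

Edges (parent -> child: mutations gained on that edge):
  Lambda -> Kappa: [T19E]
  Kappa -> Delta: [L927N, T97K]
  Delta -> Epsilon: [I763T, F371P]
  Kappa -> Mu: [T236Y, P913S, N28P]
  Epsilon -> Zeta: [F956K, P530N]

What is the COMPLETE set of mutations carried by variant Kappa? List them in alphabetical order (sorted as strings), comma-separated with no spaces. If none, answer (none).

Answer: T19E

Derivation:
At Lambda: gained [] -> total []
At Kappa: gained ['T19E'] -> total ['T19E']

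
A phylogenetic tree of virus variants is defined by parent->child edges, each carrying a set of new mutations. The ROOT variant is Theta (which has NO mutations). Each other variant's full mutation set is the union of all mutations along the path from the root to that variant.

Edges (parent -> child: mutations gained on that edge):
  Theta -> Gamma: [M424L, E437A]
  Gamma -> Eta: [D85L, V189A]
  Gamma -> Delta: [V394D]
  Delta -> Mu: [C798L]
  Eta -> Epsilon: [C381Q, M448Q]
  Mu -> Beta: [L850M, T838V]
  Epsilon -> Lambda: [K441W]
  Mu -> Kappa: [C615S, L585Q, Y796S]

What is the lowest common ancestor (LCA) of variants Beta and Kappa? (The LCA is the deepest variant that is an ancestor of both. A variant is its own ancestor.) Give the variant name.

Path from root to Beta: Theta -> Gamma -> Delta -> Mu -> Beta
  ancestors of Beta: {Theta, Gamma, Delta, Mu, Beta}
Path from root to Kappa: Theta -> Gamma -> Delta -> Mu -> Kappa
  ancestors of Kappa: {Theta, Gamma, Delta, Mu, Kappa}
Common ancestors: {Theta, Gamma, Delta, Mu}
Walk up from Kappa: Kappa (not in ancestors of Beta), Mu (in ancestors of Beta), Delta (in ancestors of Beta), Gamma (in ancestors of Beta), Theta (in ancestors of Beta)
Deepest common ancestor (LCA) = Mu

Answer: Mu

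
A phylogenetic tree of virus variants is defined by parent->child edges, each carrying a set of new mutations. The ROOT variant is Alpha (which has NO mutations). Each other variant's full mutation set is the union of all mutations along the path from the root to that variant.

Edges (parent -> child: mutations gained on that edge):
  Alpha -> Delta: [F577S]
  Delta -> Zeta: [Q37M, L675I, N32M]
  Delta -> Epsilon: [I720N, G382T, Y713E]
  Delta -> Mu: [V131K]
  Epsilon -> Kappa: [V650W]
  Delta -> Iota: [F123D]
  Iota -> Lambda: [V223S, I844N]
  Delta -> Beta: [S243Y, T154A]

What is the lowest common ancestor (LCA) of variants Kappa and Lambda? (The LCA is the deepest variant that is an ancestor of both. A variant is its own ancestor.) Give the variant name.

Answer: Delta

Derivation:
Path from root to Kappa: Alpha -> Delta -> Epsilon -> Kappa
  ancestors of Kappa: {Alpha, Delta, Epsilon, Kappa}
Path from root to Lambda: Alpha -> Delta -> Iota -> Lambda
  ancestors of Lambda: {Alpha, Delta, Iota, Lambda}
Common ancestors: {Alpha, Delta}
Walk up from Lambda: Lambda (not in ancestors of Kappa), Iota (not in ancestors of Kappa), Delta (in ancestors of Kappa), Alpha (in ancestors of Kappa)
Deepest common ancestor (LCA) = Delta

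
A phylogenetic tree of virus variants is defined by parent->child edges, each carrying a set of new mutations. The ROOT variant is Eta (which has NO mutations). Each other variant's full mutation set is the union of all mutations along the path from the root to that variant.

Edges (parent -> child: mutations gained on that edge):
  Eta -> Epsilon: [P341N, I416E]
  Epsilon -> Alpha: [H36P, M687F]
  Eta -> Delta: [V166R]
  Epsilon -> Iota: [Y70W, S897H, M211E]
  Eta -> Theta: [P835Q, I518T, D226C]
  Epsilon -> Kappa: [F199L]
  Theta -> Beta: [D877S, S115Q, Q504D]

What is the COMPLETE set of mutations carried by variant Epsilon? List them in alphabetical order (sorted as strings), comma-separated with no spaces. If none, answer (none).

Answer: I416E,P341N

Derivation:
At Eta: gained [] -> total []
At Epsilon: gained ['P341N', 'I416E'] -> total ['I416E', 'P341N']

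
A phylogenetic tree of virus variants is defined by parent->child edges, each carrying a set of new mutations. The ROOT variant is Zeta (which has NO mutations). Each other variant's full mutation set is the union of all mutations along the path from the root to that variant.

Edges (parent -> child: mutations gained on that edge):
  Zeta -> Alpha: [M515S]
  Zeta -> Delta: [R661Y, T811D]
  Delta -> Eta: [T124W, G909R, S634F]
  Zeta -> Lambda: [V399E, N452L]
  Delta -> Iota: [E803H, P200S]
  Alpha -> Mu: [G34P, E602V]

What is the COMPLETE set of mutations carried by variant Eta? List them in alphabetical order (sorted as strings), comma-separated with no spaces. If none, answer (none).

Answer: G909R,R661Y,S634F,T124W,T811D

Derivation:
At Zeta: gained [] -> total []
At Delta: gained ['R661Y', 'T811D'] -> total ['R661Y', 'T811D']
At Eta: gained ['T124W', 'G909R', 'S634F'] -> total ['G909R', 'R661Y', 'S634F', 'T124W', 'T811D']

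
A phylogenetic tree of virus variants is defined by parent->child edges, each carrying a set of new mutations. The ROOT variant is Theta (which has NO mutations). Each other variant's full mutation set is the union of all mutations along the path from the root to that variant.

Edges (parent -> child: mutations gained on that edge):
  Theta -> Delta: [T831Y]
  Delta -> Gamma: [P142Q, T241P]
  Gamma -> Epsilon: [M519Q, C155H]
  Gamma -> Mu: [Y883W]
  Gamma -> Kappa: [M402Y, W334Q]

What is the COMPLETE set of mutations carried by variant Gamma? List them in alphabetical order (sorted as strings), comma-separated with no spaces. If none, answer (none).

Answer: P142Q,T241P,T831Y

Derivation:
At Theta: gained [] -> total []
At Delta: gained ['T831Y'] -> total ['T831Y']
At Gamma: gained ['P142Q', 'T241P'] -> total ['P142Q', 'T241P', 'T831Y']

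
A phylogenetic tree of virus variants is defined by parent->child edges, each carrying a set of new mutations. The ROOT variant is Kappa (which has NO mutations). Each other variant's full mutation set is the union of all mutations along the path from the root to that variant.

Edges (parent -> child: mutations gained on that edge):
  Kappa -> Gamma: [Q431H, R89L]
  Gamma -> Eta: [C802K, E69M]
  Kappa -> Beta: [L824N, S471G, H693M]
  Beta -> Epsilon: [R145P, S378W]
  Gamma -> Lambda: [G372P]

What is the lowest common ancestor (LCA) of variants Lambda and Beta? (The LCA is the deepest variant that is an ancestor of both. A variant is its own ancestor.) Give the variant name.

Answer: Kappa

Derivation:
Path from root to Lambda: Kappa -> Gamma -> Lambda
  ancestors of Lambda: {Kappa, Gamma, Lambda}
Path from root to Beta: Kappa -> Beta
  ancestors of Beta: {Kappa, Beta}
Common ancestors: {Kappa}
Walk up from Beta: Beta (not in ancestors of Lambda), Kappa (in ancestors of Lambda)
Deepest common ancestor (LCA) = Kappa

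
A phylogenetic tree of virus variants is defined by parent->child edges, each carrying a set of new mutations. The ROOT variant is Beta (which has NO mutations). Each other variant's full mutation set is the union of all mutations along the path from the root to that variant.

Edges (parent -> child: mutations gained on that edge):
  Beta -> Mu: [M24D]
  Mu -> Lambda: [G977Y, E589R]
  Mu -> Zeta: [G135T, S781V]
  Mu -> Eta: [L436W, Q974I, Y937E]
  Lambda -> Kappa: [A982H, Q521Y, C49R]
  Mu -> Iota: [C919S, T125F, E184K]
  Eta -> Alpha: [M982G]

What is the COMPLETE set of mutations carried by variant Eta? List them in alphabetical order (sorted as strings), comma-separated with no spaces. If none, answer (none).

At Beta: gained [] -> total []
At Mu: gained ['M24D'] -> total ['M24D']
At Eta: gained ['L436W', 'Q974I', 'Y937E'] -> total ['L436W', 'M24D', 'Q974I', 'Y937E']

Answer: L436W,M24D,Q974I,Y937E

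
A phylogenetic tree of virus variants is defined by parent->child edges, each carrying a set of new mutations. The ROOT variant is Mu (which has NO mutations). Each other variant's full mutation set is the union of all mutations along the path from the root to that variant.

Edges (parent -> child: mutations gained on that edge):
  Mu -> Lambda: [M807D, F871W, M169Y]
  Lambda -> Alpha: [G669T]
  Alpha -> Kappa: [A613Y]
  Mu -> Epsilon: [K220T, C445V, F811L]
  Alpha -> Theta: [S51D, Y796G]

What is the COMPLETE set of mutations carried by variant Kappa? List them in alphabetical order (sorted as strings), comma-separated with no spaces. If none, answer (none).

Answer: A613Y,F871W,G669T,M169Y,M807D

Derivation:
At Mu: gained [] -> total []
At Lambda: gained ['M807D', 'F871W', 'M169Y'] -> total ['F871W', 'M169Y', 'M807D']
At Alpha: gained ['G669T'] -> total ['F871W', 'G669T', 'M169Y', 'M807D']
At Kappa: gained ['A613Y'] -> total ['A613Y', 'F871W', 'G669T', 'M169Y', 'M807D']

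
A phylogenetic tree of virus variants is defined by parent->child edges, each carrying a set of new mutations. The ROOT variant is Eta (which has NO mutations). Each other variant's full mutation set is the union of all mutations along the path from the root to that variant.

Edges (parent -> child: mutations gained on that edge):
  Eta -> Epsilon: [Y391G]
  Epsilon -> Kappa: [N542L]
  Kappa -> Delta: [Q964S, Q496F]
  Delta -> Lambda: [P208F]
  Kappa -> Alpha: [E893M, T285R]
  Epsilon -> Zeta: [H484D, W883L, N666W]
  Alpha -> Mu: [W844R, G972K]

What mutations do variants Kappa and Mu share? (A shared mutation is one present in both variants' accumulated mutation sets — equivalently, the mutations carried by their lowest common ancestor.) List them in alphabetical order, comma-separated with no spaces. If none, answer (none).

Answer: N542L,Y391G

Derivation:
Accumulating mutations along path to Kappa:
  At Eta: gained [] -> total []
  At Epsilon: gained ['Y391G'] -> total ['Y391G']
  At Kappa: gained ['N542L'] -> total ['N542L', 'Y391G']
Mutations(Kappa) = ['N542L', 'Y391G']
Accumulating mutations along path to Mu:
  At Eta: gained [] -> total []
  At Epsilon: gained ['Y391G'] -> total ['Y391G']
  At Kappa: gained ['N542L'] -> total ['N542L', 'Y391G']
  At Alpha: gained ['E893M', 'T285R'] -> total ['E893M', 'N542L', 'T285R', 'Y391G']
  At Mu: gained ['W844R', 'G972K'] -> total ['E893M', 'G972K', 'N542L', 'T285R', 'W844R', 'Y391G']
Mutations(Mu) = ['E893M', 'G972K', 'N542L', 'T285R', 'W844R', 'Y391G']
Intersection: ['N542L', 'Y391G'] ∩ ['E893M', 'G972K', 'N542L', 'T285R', 'W844R', 'Y391G'] = ['N542L', 'Y391G']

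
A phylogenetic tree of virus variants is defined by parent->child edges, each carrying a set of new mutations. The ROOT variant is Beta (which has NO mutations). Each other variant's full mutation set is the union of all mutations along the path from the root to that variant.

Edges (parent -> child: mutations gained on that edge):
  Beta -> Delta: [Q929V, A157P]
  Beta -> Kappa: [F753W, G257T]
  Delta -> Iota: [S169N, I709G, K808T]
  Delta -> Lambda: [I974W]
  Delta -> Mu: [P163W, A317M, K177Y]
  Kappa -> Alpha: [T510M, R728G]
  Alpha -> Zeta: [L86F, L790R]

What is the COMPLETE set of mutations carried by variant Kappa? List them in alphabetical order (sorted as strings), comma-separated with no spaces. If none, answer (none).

Answer: F753W,G257T

Derivation:
At Beta: gained [] -> total []
At Kappa: gained ['F753W', 'G257T'] -> total ['F753W', 'G257T']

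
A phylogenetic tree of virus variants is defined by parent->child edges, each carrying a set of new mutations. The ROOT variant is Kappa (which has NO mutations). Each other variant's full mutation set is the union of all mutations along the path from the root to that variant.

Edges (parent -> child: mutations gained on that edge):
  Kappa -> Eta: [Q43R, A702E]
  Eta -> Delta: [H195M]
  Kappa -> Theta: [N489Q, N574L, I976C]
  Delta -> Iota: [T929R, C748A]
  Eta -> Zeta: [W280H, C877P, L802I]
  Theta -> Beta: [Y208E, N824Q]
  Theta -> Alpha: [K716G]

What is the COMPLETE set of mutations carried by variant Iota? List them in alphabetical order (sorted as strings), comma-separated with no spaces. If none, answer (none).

At Kappa: gained [] -> total []
At Eta: gained ['Q43R', 'A702E'] -> total ['A702E', 'Q43R']
At Delta: gained ['H195M'] -> total ['A702E', 'H195M', 'Q43R']
At Iota: gained ['T929R', 'C748A'] -> total ['A702E', 'C748A', 'H195M', 'Q43R', 'T929R']

Answer: A702E,C748A,H195M,Q43R,T929R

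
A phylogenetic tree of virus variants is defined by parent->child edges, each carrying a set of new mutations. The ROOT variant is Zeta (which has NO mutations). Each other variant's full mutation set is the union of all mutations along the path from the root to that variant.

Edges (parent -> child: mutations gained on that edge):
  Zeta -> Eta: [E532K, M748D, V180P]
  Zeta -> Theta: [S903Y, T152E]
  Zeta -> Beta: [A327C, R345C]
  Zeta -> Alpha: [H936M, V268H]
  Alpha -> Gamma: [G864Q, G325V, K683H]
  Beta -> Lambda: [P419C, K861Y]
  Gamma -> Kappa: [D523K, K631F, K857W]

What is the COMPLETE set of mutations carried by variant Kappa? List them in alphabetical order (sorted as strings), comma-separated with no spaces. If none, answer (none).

Answer: D523K,G325V,G864Q,H936M,K631F,K683H,K857W,V268H

Derivation:
At Zeta: gained [] -> total []
At Alpha: gained ['H936M', 'V268H'] -> total ['H936M', 'V268H']
At Gamma: gained ['G864Q', 'G325V', 'K683H'] -> total ['G325V', 'G864Q', 'H936M', 'K683H', 'V268H']
At Kappa: gained ['D523K', 'K631F', 'K857W'] -> total ['D523K', 'G325V', 'G864Q', 'H936M', 'K631F', 'K683H', 'K857W', 'V268H']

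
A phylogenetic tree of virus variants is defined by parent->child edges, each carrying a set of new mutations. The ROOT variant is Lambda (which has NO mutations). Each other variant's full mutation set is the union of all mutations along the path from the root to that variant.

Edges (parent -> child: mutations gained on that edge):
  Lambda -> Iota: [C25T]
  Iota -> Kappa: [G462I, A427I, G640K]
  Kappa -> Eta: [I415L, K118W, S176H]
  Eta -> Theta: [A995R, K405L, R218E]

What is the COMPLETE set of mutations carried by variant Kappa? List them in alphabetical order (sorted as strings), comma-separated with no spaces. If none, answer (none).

At Lambda: gained [] -> total []
At Iota: gained ['C25T'] -> total ['C25T']
At Kappa: gained ['G462I', 'A427I', 'G640K'] -> total ['A427I', 'C25T', 'G462I', 'G640K']

Answer: A427I,C25T,G462I,G640K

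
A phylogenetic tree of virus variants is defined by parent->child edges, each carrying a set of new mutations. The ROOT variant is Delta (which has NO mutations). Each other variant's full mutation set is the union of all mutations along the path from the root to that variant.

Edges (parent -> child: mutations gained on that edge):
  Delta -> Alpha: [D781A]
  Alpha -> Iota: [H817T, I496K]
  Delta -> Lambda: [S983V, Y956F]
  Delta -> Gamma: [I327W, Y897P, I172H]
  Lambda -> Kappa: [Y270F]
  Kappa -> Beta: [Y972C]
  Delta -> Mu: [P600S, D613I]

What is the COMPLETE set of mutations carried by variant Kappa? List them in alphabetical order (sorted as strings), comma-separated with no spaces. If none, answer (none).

At Delta: gained [] -> total []
At Lambda: gained ['S983V', 'Y956F'] -> total ['S983V', 'Y956F']
At Kappa: gained ['Y270F'] -> total ['S983V', 'Y270F', 'Y956F']

Answer: S983V,Y270F,Y956F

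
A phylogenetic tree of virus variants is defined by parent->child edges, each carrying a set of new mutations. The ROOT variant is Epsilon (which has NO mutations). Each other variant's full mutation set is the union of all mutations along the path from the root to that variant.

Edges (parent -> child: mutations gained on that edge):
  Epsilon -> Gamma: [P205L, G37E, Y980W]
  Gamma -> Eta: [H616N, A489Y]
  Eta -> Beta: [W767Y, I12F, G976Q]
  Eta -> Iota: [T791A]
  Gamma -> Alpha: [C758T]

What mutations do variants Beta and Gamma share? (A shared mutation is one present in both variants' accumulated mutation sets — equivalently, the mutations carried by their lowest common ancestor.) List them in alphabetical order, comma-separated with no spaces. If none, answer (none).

Answer: G37E,P205L,Y980W

Derivation:
Accumulating mutations along path to Beta:
  At Epsilon: gained [] -> total []
  At Gamma: gained ['P205L', 'G37E', 'Y980W'] -> total ['G37E', 'P205L', 'Y980W']
  At Eta: gained ['H616N', 'A489Y'] -> total ['A489Y', 'G37E', 'H616N', 'P205L', 'Y980W']
  At Beta: gained ['W767Y', 'I12F', 'G976Q'] -> total ['A489Y', 'G37E', 'G976Q', 'H616N', 'I12F', 'P205L', 'W767Y', 'Y980W']
Mutations(Beta) = ['A489Y', 'G37E', 'G976Q', 'H616N', 'I12F', 'P205L', 'W767Y', 'Y980W']
Accumulating mutations along path to Gamma:
  At Epsilon: gained [] -> total []
  At Gamma: gained ['P205L', 'G37E', 'Y980W'] -> total ['G37E', 'P205L', 'Y980W']
Mutations(Gamma) = ['G37E', 'P205L', 'Y980W']
Intersection: ['A489Y', 'G37E', 'G976Q', 'H616N', 'I12F', 'P205L', 'W767Y', 'Y980W'] ∩ ['G37E', 'P205L', 'Y980W'] = ['G37E', 'P205L', 'Y980W']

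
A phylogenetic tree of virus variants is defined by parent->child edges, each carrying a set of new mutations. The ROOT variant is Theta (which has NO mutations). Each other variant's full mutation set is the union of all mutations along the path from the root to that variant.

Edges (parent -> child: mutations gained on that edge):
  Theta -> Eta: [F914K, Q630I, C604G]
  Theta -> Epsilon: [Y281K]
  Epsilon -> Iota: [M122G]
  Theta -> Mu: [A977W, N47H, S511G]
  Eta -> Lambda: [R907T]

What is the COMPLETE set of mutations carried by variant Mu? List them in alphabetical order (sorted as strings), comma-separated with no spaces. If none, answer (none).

At Theta: gained [] -> total []
At Mu: gained ['A977W', 'N47H', 'S511G'] -> total ['A977W', 'N47H', 'S511G']

Answer: A977W,N47H,S511G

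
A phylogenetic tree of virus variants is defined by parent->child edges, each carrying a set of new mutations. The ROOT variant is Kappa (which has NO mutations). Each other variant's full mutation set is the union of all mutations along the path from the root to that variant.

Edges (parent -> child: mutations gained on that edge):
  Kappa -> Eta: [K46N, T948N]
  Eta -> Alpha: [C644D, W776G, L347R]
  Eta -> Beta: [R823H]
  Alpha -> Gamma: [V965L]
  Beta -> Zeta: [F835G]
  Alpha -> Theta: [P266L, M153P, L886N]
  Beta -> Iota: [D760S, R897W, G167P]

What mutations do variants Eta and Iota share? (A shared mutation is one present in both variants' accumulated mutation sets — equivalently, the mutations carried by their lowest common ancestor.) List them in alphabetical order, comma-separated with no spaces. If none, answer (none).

Accumulating mutations along path to Eta:
  At Kappa: gained [] -> total []
  At Eta: gained ['K46N', 'T948N'] -> total ['K46N', 'T948N']
Mutations(Eta) = ['K46N', 'T948N']
Accumulating mutations along path to Iota:
  At Kappa: gained [] -> total []
  At Eta: gained ['K46N', 'T948N'] -> total ['K46N', 'T948N']
  At Beta: gained ['R823H'] -> total ['K46N', 'R823H', 'T948N']
  At Iota: gained ['D760S', 'R897W', 'G167P'] -> total ['D760S', 'G167P', 'K46N', 'R823H', 'R897W', 'T948N']
Mutations(Iota) = ['D760S', 'G167P', 'K46N', 'R823H', 'R897W', 'T948N']
Intersection: ['K46N', 'T948N'] ∩ ['D760S', 'G167P', 'K46N', 'R823H', 'R897W', 'T948N'] = ['K46N', 'T948N']

Answer: K46N,T948N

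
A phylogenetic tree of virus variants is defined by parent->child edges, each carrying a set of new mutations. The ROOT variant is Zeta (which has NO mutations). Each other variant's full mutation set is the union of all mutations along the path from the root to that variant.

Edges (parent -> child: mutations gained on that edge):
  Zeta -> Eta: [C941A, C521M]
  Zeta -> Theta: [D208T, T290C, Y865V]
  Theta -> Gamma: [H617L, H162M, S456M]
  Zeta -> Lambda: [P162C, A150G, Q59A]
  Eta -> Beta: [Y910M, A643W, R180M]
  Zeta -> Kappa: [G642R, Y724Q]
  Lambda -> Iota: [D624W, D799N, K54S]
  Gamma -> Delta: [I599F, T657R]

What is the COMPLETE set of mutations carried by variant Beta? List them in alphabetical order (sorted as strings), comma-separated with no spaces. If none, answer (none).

At Zeta: gained [] -> total []
At Eta: gained ['C941A', 'C521M'] -> total ['C521M', 'C941A']
At Beta: gained ['Y910M', 'A643W', 'R180M'] -> total ['A643W', 'C521M', 'C941A', 'R180M', 'Y910M']

Answer: A643W,C521M,C941A,R180M,Y910M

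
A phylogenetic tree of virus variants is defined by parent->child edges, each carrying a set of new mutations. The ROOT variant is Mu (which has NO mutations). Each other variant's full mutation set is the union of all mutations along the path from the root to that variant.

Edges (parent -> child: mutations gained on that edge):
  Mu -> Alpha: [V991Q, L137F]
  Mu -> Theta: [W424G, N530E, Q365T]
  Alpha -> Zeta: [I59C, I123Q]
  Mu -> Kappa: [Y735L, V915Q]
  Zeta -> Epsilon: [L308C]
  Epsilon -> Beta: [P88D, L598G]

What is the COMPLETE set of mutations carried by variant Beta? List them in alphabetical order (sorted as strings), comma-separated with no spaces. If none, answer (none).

At Mu: gained [] -> total []
At Alpha: gained ['V991Q', 'L137F'] -> total ['L137F', 'V991Q']
At Zeta: gained ['I59C', 'I123Q'] -> total ['I123Q', 'I59C', 'L137F', 'V991Q']
At Epsilon: gained ['L308C'] -> total ['I123Q', 'I59C', 'L137F', 'L308C', 'V991Q']
At Beta: gained ['P88D', 'L598G'] -> total ['I123Q', 'I59C', 'L137F', 'L308C', 'L598G', 'P88D', 'V991Q']

Answer: I123Q,I59C,L137F,L308C,L598G,P88D,V991Q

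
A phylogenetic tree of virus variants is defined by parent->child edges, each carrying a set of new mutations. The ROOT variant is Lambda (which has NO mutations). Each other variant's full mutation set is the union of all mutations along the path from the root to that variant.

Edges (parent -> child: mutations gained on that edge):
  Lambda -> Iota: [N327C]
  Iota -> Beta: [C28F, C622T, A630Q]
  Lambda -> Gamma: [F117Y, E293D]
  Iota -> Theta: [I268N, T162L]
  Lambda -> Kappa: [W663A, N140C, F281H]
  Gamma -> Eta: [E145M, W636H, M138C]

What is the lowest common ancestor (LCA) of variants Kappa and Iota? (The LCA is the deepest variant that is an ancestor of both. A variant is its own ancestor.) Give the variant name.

Path from root to Kappa: Lambda -> Kappa
  ancestors of Kappa: {Lambda, Kappa}
Path from root to Iota: Lambda -> Iota
  ancestors of Iota: {Lambda, Iota}
Common ancestors: {Lambda}
Walk up from Iota: Iota (not in ancestors of Kappa), Lambda (in ancestors of Kappa)
Deepest common ancestor (LCA) = Lambda

Answer: Lambda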